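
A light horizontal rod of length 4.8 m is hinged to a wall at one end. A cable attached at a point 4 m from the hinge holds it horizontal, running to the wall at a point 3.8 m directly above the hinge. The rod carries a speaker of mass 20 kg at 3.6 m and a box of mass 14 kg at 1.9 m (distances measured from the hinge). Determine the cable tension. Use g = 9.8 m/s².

T ≈ 351 N

Take moments about the hinge.
Speaker: 20 × 9.8 = 196 N down at 3.6 m → arm 3.6 m, τ = 196 × 3.6 = 705.6 N·m clockwise.
Box: 14 × 9.8 = 137.2 N down at 1.9 m → arm 1.9 m, τ = 137.2 × 1.9 = 260.7 N·m clockwise.
Total clockwise load moment = 966.3 N·m.
The cable tension T acts at 4 m; only its component perpendicular to the rod, T sinθ, produces torque. sinθ = h/√(h²+d²) = 3.8/√(3.8²+4²) = 0.6887.
For rotational equilibrium, T × 4 × 0.6887 = 966.3, so T = 966.3 / 2.755 = 351 N.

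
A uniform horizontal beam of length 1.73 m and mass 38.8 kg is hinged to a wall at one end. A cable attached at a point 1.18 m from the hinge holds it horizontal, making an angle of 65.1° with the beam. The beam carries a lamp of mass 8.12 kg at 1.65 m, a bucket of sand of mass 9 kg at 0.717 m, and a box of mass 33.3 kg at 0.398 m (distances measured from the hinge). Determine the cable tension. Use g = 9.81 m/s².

T ≈ 611 N

About the hinge:
Beam weight: 38.8 × 9.81 = 380.6 N down at 0.865 m → arm 0.865 m, τ = 380.6 × 0.865 = 329.2 N·m clockwise.
Lamp: 8.12 × 9.81 = 79.66 N down at 1.65 m → arm 1.65 m, τ = 79.66 × 1.65 = 131.4 N·m clockwise.
Bucket of sand: 9 × 9.81 = 88.29 N down at 0.717 m → arm 0.717 m, τ = 88.29 × 0.717 = 63.3 N·m clockwise.
Box: 33.3 × 9.81 = 326.7 N down at 0.398 m → arm 0.398 m, τ = 326.7 × 0.398 = 130 N·m clockwise.
Total clockwise load moment = 653.9 N·m.
The cable tension T acts at 1.18 m; only its component perpendicular to the beam, T sinθ, produces torque. sin 65.1° = 0.907.
Στ = 0 ⇒ T × 1.18 × 0.907 = 653.9 ⇒ T = 653.9 / 1.07 = 611 N.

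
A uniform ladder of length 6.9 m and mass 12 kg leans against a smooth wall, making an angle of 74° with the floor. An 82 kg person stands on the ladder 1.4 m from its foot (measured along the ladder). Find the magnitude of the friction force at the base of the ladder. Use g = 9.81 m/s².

Sum moments about the foot of the ladder (the floor normal and friction both act there and drop out).
Ladder weight 12×9.81 = 117.7 N acts at 3.45 m along the ladder; its horizontal arm is 3.45·cos74° = 0.9509 m → τ = 111.9 N·m clockwise.
Person: 82×9.81 = 804.4 N at 1.4 m → arm 0.3859 m → τ = 310.4 N·m clockwise.
Wall normal N acts horizontally at the top; its moment arm is the height L sinθ = 6.9·sin74° = 6.633 m, counterclockwise.
Setting net torque to zero: N × 6.633 = 422.3 → N = 63.7 N.
ΣFx = 0: friction at the foot balances the wall's push, so f = N_wall = 63.7 N.

f ≈ 63.7 N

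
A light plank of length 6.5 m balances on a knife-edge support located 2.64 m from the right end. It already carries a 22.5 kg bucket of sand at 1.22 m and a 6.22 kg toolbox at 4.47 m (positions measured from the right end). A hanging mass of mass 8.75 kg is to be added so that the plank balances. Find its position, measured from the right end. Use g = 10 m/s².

About the knife-edge support (at 2.64 m from the right end):
Bucket of sand: 22.5 × 10 = 225 N down at 1.22 m → arm 1.42 m, τ = 225 × 1.42 = 319.5 N·m clockwise.
Toolbox: 6.22 × 10 = 62.2 N down at 4.47 m → arm 1.83 m, τ = 62.2 × 1.83 = 113.8 N·m counterclockwise.
Net moment of existing loads = 205.7 N·m clockwise.
The hanging mass weighs 8.75 × 10 = 87.5 N and must supply an equal counterclockwise moment, so its lever arm about the knife-edge support is 205.7 / 87.5 = 2.35 m.
That puts it at 2.64 + 2.35 = 4.99 m from the right end.

x ≈ 4.99 m from the right end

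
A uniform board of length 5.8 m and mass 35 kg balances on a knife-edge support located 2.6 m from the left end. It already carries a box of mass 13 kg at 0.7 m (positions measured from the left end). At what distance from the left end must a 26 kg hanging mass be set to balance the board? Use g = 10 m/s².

Take moments about the knife-edge support (at 2.6 m from the left end).
Beam weight: 35 × 10 = 350 N down at 2.9 m → arm 0.3 m, τ = 350 × 0.3 = 105 N·m clockwise.
Box: 13 × 10 = 130 N down at 0.7 m → arm 1.9 m, τ = 130 × 1.9 = 247 N·m counterclockwise.
Net moment of existing loads = 142 N·m counterclockwise.
The hanging mass weighs 26 × 10 = 260 N and must supply an equal clockwise moment, so its lever arm about the knife-edge support is 142 / 260 = 0.546 m.
That puts it at 2.6 + 0.546 = 3.15 m from the left end.

x ≈ 3.15 m from the left end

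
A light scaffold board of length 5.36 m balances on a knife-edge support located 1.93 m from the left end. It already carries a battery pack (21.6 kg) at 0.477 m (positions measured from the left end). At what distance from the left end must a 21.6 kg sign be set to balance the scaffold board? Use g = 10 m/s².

x ≈ 3.38 m from the left end

Take moments about the knife-edge support (at 1.93 m from the left end).
Battery pack: 21.6 × 10 = 216 N down at 0.477 m → arm 1.453 m, τ = 216 × 1.453 = 313.8 N·m counterclockwise.
Net moment of existing loads = 313.8 N·m counterclockwise.
The sign weighs 21.6 × 10 = 216 N and must supply an equal clockwise moment, so its lever arm about the knife-edge support is 313.8 / 216 = 1.45 m.
That puts it at 1.93 + 1.45 = 3.38 m from the left end.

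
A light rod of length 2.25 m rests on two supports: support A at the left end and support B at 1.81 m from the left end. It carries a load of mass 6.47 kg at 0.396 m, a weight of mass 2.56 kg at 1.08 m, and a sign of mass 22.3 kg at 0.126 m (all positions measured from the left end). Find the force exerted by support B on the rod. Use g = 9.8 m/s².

Take moments about support A.
Load: 6.47 × 9.8 = 63.41 N down at 0.396 m → arm 0.396 m, τ = 63.41 × 0.396 = 25.11 N·m clockwise.
Weight: 2.56 × 9.8 = 25.09 N down at 1.08 m → arm 1.08 m, τ = 25.09 × 1.08 = 27.1 N·m clockwise.
Sign: 22.3 × 9.8 = 218.5 N down at 0.126 m → arm 0.126 m, τ = 218.5 × 0.126 = 27.53 N·m clockwise.
Net load moment about support A = 79.74 N·m clockwise.
Reaction R at support B is upward at 1.81 m, arm 1.81 m → moment R × 1.81 counterclockwise.
Στ = 0 ⇒ R × 1.81 = 79.74 ⇒ R = 44.1 N.

R_B ≈ 44.1 N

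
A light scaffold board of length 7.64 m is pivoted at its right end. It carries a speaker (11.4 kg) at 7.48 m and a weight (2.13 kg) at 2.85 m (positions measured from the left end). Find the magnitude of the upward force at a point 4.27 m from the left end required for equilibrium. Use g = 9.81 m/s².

Take moments about the right end.
Speaker: 11.4 × 9.81 = 111.8 N down at 7.48 m → arm 0.16 m, τ = 111.8 × 0.16 = 17.89 N·m counterclockwise.
Weight: 2.13 × 9.81 = 20.9 N down at 2.85 m → arm 4.79 m, τ = 20.9 × 4.79 = 100.1 N·m counterclockwise.
Net moment of the loads = 118 N·m counterclockwise.
The upward force F acts at a point 4.27 m from the left end, arm 3.37 m, giving F × 3.37 clockwise.
Στ = 0 ⇒ F × 3.37 = 118 ⇒ F = 118 / 3.37 = 35 N.

F ≈ 35 N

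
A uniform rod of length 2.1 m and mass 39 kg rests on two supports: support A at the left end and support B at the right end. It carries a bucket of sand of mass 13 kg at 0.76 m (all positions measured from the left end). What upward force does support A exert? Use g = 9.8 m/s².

Taking torques about support B:
Beam weight: 39 × 9.8 = 382.2 N down at 1.05 m → arm 1.05 m, τ = 382.2 × 1.05 = 401.3 N·m counterclockwise.
Bucket of sand: 13 × 9.8 = 127.4 N down at 0.76 m → arm 1.34 m, τ = 127.4 × 1.34 = 170.7 N·m counterclockwise.
Net load moment about support B = 572 N·m counterclockwise.
Reaction R at support A is upward at 0 m, arm 2.1 m → moment R × 2.1 clockwise.
For rotational equilibrium, R × 2.1 = 572, so R = 272 N.

R_A ≈ 272 N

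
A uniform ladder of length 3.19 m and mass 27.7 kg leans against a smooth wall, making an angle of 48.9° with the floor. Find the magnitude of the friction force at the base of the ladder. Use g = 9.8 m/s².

Take moments about the foot of the ladder.
Ladder weight 27.7×9.8 = 271.5 N acts at 1.595 m along the ladder; its horizontal arm is 1.595·cos48.9° = 1.049 m → τ = 284.8 N·m clockwise.
Wall normal N acts horizontally at the top; its moment arm is the height L sinθ = 3.19·sin48.9° = 2.404 m, counterclockwise.
Στ = 0 ⇒ N × 2.404 = 284.8 ⇒ N = 118 N.
ΣFx = 0: friction at the foot balances the wall's push, so f = N_wall = 118 N.

f ≈ 118 N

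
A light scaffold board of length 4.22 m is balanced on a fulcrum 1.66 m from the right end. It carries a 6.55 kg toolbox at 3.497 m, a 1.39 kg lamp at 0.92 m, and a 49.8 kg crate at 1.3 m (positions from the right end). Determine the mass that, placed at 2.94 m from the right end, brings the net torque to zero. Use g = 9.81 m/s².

m ≈ 5.41 kg

About the fulcrum (at 1.66 m from the right end):
Toolbox: 6.55 × 9.81 = 64.26 N down at 3.497 m → arm 1.837 m, τ = 64.26 × 1.837 = 118 N·m counterclockwise.
Lamp: 1.39 × 9.81 = 13.64 N down at 0.92 m → arm 0.74 m, τ = 13.64 × 0.74 = 10.09 N·m clockwise.
Crate: 49.8 × 9.81 = 488.5 N down at 1.3 m → arm 0.36 m, τ = 488.5 × 0.36 = 175.9 N·m clockwise.
Net moment of known loads = 67.99 N·m clockwise.
An unknown mass m at 2.94 m has arm 1.28 m; its moment is m·g·1.28 counterclockwise.
For rotational equilibrium, m × 9.81 × 1.28 = 67.99, so m = 67.99 / (9.81 × 1.28) = 5.41 kg.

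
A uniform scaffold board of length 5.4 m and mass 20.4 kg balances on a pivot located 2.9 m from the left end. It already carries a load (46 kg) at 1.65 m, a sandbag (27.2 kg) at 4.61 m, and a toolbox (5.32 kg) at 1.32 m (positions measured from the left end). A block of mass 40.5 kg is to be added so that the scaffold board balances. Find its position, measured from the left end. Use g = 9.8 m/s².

Take moments about the pivot (at 2.9 m from the left end).
Beam weight: 20.4 × 9.8 = 199.9 N down at 2.7 m → arm 0.2 m, τ = 199.9 × 0.2 = 39.98 N·m counterclockwise.
Load: 46 × 9.8 = 450.8 N down at 1.65 m → arm 1.25 m, τ = 450.8 × 1.25 = 563.5 N·m counterclockwise.
Sandbag: 27.2 × 9.8 = 266.6 N down at 4.61 m → arm 1.71 m, τ = 266.6 × 1.71 = 455.9 N·m clockwise.
Toolbox: 5.32 × 9.8 = 52.14 N down at 1.32 m → arm 1.58 m, τ = 52.14 × 1.58 = 82.38 N·m counterclockwise.
Net moment of existing loads = 230 N·m counterclockwise.
The block weighs 40.5 × 9.8 = 396.9 N and must supply an equal clockwise moment, so its lever arm about the pivot is 230 / 396.9 = 0.579 m.
That puts it at 2.9 + 0.579 = 3.48 m from the left end.

x ≈ 3.48 m from the left end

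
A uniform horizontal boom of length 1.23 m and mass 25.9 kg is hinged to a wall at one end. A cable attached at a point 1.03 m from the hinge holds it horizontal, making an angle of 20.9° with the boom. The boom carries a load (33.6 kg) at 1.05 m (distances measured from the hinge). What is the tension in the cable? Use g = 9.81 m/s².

T ≈ 1370 N

Taking torques about the hinge:
Beam weight: 25.9 × 9.81 = 254.1 N down at 0.615 m → arm 0.615 m, τ = 254.1 × 0.615 = 156.3 N·m clockwise.
Load: 33.6 × 9.81 = 329.6 N down at 1.05 m → arm 1.05 m, τ = 329.6 × 1.05 = 346.1 N·m clockwise.
Total clockwise load moment = 502.4 N·m.
The cable tension T acts at 1.03 m; only its component perpendicular to the boom, T sinθ, produces torque. sin 20.9° = 0.3567.
Στ = 0 ⇒ T × 1.03 × 0.3567 = 502.4 ⇒ T = 502.4 / 0.3674 = 1370 N.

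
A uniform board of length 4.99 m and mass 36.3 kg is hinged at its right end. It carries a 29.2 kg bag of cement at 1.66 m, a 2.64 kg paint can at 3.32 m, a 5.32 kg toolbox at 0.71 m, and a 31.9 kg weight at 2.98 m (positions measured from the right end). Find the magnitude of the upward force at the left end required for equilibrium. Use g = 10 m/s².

F ≈ 494 N

Take moments about the right end.
Beam weight: 36.3 × 10 = 363 N down at 2.495 m → arm 2.495 m, τ = 363 × 2.495 = 905.7 N·m counterclockwise.
Bag of cement: 29.2 × 10 = 292 N down at 1.66 m → arm 1.66 m, τ = 292 × 1.66 = 484.7 N·m counterclockwise.
Paint can: 2.64 × 10 = 26.4 N down at 3.32 m → arm 3.32 m, τ = 26.4 × 3.32 = 87.65 N·m counterclockwise.
Toolbox: 5.32 × 10 = 53.2 N down at 0.71 m → arm 0.71 m, τ = 53.2 × 0.71 = 37.77 N·m counterclockwise.
Weight: 31.9 × 10 = 319 N down at 2.98 m → arm 2.98 m, τ = 319 × 2.98 = 950.6 N·m counterclockwise.
Net moment of the loads = 2466 N·m counterclockwise.
The upward force F acts at the left end, arm 4.99 m, giving F × 4.99 clockwise.
Balancing moments: F × 4.99 = 2466, giving F = 2466 / 4.99 = 494 N.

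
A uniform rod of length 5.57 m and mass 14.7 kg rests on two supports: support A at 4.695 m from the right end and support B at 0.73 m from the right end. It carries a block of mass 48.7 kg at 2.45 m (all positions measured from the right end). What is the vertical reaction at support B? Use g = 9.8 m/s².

Choose support A as the axis so its reaction then has zero moment arm.
Beam weight: 14.7 × 9.8 = 144.1 N down at 2.785 m → arm 1.91 m, τ = 144.1 × 1.91 = 275.2 N·m clockwise.
Block: 48.7 × 9.8 = 477.3 N down at 2.45 m → arm 2.245 m, τ = 477.3 × 2.245 = 1072 N·m clockwise.
Net load moment about support A = 1347 N·m clockwise.
Reaction R at support B is upward at 0.73 m, arm 3.965 m → moment R × 3.965 counterclockwise.
For rotational equilibrium, R × 3.965 = 1347, so R = 340 N.

R_B ≈ 340 N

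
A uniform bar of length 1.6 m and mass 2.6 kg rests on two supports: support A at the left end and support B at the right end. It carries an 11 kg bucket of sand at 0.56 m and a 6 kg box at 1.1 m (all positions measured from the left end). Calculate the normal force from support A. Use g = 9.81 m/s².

Choose support B as the axis so its reaction then has zero moment arm.
Beam weight: 2.6 × 9.81 = 25.51 N down at 0.8 m → arm 0.8 m, τ = 25.51 × 0.8 = 20.41 N·m counterclockwise.
Bucket of sand: 11 × 9.81 = 107.9 N down at 0.56 m → arm 1.04 m, τ = 107.9 × 1.04 = 112.2 N·m counterclockwise.
Box: 6 × 9.81 = 58.86 N down at 1.1 m → arm 0.5 m, τ = 58.86 × 0.5 = 29.43 N·m counterclockwise.
Net load moment about support B = 162 N·m counterclockwise.
Reaction R at support A is upward at 0 m, arm 1.6 m → moment R × 1.6 clockwise.
Balancing moments: R × 1.6 = 162, giving R = 101 N.

R_A ≈ 101 N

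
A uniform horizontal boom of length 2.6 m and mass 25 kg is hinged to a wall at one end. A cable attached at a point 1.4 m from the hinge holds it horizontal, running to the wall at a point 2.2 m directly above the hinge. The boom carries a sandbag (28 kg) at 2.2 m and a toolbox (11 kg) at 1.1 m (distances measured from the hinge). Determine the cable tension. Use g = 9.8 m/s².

Sum moments about the hinge (the unknown hinge reaction has zero arm there).
Beam weight: 25 × 9.8 = 245 N down at 1.3 m → arm 1.3 m, τ = 245 × 1.3 = 318.5 N·m clockwise.
Sandbag: 28 × 9.8 = 274.4 N down at 2.2 m → arm 2.2 m, τ = 274.4 × 2.2 = 603.7 N·m clockwise.
Toolbox: 11 × 9.8 = 107.8 N down at 1.1 m → arm 1.1 m, τ = 107.8 × 1.1 = 118.6 N·m clockwise.
Total clockwise load moment = 1041 N·m.
The cable tension T acts at 1.4 m; only its component perpendicular to the boom, T sinθ, produces torque. sinθ = h/√(h²+d²) = 2.2/√(2.2²+1.4²) = 0.8437.
Balancing moments: T × 1.4 × 0.8437 = 1041, giving T = 1041 / 1.181 = 881 N.

T ≈ 881 N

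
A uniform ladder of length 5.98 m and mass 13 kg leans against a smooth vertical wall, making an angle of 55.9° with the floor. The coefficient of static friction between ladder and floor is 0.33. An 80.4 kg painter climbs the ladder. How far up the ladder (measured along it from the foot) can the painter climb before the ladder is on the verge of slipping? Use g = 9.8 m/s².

Taking torques about the foot of the ladder:
Ladder weight 13×9.8 = 127.4 N acts at 2.99 m along the ladder; its horizontal arm is 2.99·cos55.9° = 1.676 m → τ = 213.5 N·m clockwise.
Painter weight 80.4×9.8 = 787.9 N at distance d → arm d·cos55.9° → τ = 787.9·d·0.5606 clockwise.
Wall normal N at the top has arm L sinθ = 4.952 m counterclockwise, so Στ = 0 gives N·4.952 = 213.5 + 441.7·d.
ΣFy = 0 ⇒ N_floor = 915.3 N, so the maximum friction is μ_s·N_floor = 0.33×915.3 = 302 N. ΣFx = 0 ⇒ N_wall = f, so at the slipping point N = 302 N.
Substituting: 302×4.952 = 213.5 + 441.7·d ⇒ d = (1496 − 213.5) / 441.7 = 2.9 m.

d ≈ 2.9 m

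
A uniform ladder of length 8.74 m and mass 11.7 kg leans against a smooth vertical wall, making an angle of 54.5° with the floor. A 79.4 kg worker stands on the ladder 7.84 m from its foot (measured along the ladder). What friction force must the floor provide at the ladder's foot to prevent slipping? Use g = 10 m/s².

Taking torques about the foot of the ladder:
Ladder weight 11.7×10 = 117 N acts at 4.37 m along the ladder; its horizontal arm is 4.37·cos54.5° = 2.538 m → τ = 296.9 N·m clockwise.
Worker: 79.4×10 = 794 N at 7.84 m → arm 4.553 m → τ = 3615 N·m clockwise.
Wall normal N acts horizontally at the top; its moment arm is the height L sinθ = 8.74·sin54.5° = 7.115 m, counterclockwise.
For rotational equilibrium, N × 7.115 = 3912, so N = 550 N.
ΣFx = 0: friction at the foot balances the wall's push, so f = N_wall = 550 N.

f ≈ 550 N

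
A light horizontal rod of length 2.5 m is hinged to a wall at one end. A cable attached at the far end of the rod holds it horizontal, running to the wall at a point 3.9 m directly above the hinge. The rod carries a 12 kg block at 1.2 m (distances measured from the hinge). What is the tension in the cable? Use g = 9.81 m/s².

Taking torques about the hinge:
Block: 12 × 9.81 = 117.7 N down at 1.2 m → arm 1.2 m, τ = 117.7 × 1.2 = 141.2 N·m clockwise.
Total clockwise load moment = 141.2 N·m.
The cable tension T acts at 2.5 m; only its component perpendicular to the rod, T sinθ, produces torque. sinθ = h/√(h²+d²) = 3.9/√(3.9²+2.5²) = 0.8419.
Balancing moments: T × 2.5 × 0.8419 = 141.2, giving T = 141.2 / 2.105 = 67.1 N.

T ≈ 67.1 N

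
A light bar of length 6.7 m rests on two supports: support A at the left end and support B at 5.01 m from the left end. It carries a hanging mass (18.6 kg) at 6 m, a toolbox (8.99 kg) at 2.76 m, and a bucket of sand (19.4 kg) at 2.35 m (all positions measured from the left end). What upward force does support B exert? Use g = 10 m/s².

Take moments about support A.
Hanging mass: 18.6 × 10 = 186 N down at 6 m → arm 6 m, τ = 186 × 6 = 1116 N·m clockwise.
Toolbox: 8.99 × 10 = 89.9 N down at 2.76 m → arm 2.76 m, τ = 89.9 × 2.76 = 248.1 N·m clockwise.
Bucket of sand: 19.4 × 10 = 194 N down at 2.35 m → arm 2.35 m, τ = 194 × 2.35 = 455.9 N·m clockwise.
Net load moment about support A = 1820 N·m clockwise.
Reaction R at support B is upward at 5.01 m, arm 5.01 m → moment R × 5.01 counterclockwise.
Setting net torque to zero: R × 5.01 = 1820 → R = 363 N.

R_B ≈ 363 N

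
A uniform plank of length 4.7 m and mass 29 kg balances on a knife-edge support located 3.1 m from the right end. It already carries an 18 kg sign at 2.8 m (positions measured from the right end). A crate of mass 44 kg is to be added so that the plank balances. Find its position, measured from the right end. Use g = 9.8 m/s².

x ≈ 3.72 m from the right end

Take moments about the knife-edge support (at 3.1 m from the right end).
Beam weight: 29 × 9.8 = 284.2 N down at 2.35 m → arm 0.75 m, τ = 284.2 × 0.75 = 213.1 N·m clockwise.
Sign: 18 × 9.8 = 176.4 N down at 2.8 m → arm 0.3 m, τ = 176.4 × 0.3 = 52.92 N·m clockwise.
Net moment of existing loads = 266 N·m clockwise.
The crate weighs 44 × 9.8 = 431.2 N and must supply an equal counterclockwise moment, so its lever arm about the knife-edge support is 266 / 431.2 = 0.617 m.
That puts it at 3.1 + 0.617 = 3.72 m from the right end.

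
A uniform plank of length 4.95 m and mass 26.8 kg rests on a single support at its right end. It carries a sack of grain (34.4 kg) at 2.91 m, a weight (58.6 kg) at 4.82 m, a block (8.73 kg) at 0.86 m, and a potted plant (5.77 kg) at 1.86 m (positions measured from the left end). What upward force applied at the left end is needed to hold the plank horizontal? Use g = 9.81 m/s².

F ≈ 392 N

Take moments about the right end.
Beam weight: 26.8 × 9.81 = 262.9 N down at 2.475 m → arm 2.475 m, τ = 262.9 × 2.475 = 650.7 N·m counterclockwise.
Sack of grain: 34.4 × 9.81 = 337.5 N down at 2.91 m → arm 2.04 m, τ = 337.5 × 2.04 = 688.5 N·m counterclockwise.
Weight: 58.6 × 9.81 = 574.9 N down at 4.82 m → arm 0.13 m, τ = 574.9 × 0.13 = 74.74 N·m counterclockwise.
Block: 8.73 × 9.81 = 85.64 N down at 0.86 m → arm 4.09 m, τ = 85.64 × 4.09 = 350.3 N·m counterclockwise.
Potted plant: 5.77 × 9.81 = 56.6 N down at 1.86 m → arm 3.09 m, τ = 56.6 × 3.09 = 174.9 N·m counterclockwise.
Net moment of the loads = 1939 N·m counterclockwise.
The upward force F acts at the left end, arm 4.95 m, giving F × 4.95 clockwise.
Setting net torque to zero: F × 4.95 = 1939 → F = 1939 / 4.95 = 392 N.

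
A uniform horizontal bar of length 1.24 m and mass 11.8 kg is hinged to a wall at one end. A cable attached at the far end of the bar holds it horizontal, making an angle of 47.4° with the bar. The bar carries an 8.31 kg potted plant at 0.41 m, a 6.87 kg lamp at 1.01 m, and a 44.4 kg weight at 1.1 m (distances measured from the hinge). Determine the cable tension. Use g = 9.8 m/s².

T ≈ 714 N

Take moments about the hinge.
Beam weight: 11.8 × 9.8 = 115.6 N down at 0.62 m → arm 0.62 m, τ = 115.6 × 0.62 = 71.67 N·m clockwise.
Potted plant: 8.31 × 9.8 = 81.44 N down at 0.41 m → arm 0.41 m, τ = 81.44 × 0.41 = 33.39 N·m clockwise.
Lamp: 6.87 × 9.8 = 67.33 N down at 1.01 m → arm 1.01 m, τ = 67.33 × 1.01 = 68 N·m clockwise.
Weight: 44.4 × 9.8 = 435.1 N down at 1.1 m → arm 1.1 m, τ = 435.1 × 1.1 = 478.6 N·m clockwise.
Total clockwise load moment = 651.7 N·m.
The cable tension T acts at 1.24 m; only its component perpendicular to the bar, T sinθ, produces torque. sin 47.4° = 0.7361.
Setting net torque to zero: T × 1.24 × 0.7361 = 651.7 → T = 651.7 / 0.9128 = 714 N.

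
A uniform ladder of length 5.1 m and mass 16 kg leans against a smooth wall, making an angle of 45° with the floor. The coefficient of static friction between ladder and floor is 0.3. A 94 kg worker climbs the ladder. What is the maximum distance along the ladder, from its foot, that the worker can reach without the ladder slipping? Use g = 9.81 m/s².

d ≈ 1.36 m

Sum moments about the foot of the ladder (the floor normal and friction both act there and drop out).
Ladder weight 16×9.81 = 157 N acts at 2.55 m along the ladder; its horizontal arm is 2.55·cos45° = 1.803 m → τ = 283.1 N·m clockwise.
Worker weight 94×9.81 = 922.1 N at distance d → arm d·cos45° → τ = 922.1·d·0.7071 clockwise.
Wall normal N at the top has arm L sinθ = 3.606 m counterclockwise, so Στ = 0 gives N·3.606 = 283.1 + 652·d.
ΣFy = 0 ⇒ N_floor = 1079 N, so the maximum friction is μ_s·N_floor = 0.3×1079 = 323.7 N. ΣFx = 0 ⇒ N_wall = f, so at the slipping point N = 323.7 N.
Substituting: 323.7×3.606 = 283.1 + 652·d ⇒ d = (1167 − 283.1) / 652 = 1.36 m.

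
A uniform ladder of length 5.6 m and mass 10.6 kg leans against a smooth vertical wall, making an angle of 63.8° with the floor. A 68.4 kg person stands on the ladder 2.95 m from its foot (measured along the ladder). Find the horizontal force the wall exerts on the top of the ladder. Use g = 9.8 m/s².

N_wall ≈ 199 N

Take moments about the foot of the ladder.
Ladder weight 10.6×9.8 = 103.9 N acts at 2.8 m along the ladder; its horizontal arm is 2.8·cos63.8° = 1.236 m → τ = 128.4 N·m clockwise.
Person: 68.4×9.8 = 670.3 N at 2.95 m → arm 1.302 m → τ = 872.7 N·m clockwise.
Wall normal N acts horizontally at the top; its moment arm is the height L sinθ = 5.6·sin63.8° = 5.025 m, counterclockwise.
Setting net torque to zero: N × 5.025 = 1001 → N = 199 N.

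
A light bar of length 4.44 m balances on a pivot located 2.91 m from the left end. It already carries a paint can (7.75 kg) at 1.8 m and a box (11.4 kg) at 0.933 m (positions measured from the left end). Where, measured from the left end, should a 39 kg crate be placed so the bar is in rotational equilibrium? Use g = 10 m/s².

x ≈ 3.71 m from the left end

Taking torques about the pivot (at 2.91 m from the left end):
Paint can: 7.75 × 10 = 77.5 N down at 1.8 m → arm 1.11 m, τ = 77.5 × 1.11 = 86.03 N·m counterclockwise.
Box: 11.4 × 10 = 114 N down at 0.933 m → arm 1.977 m, τ = 114 × 1.977 = 225.4 N·m counterclockwise.
Net moment of existing loads = 311.4 N·m counterclockwise.
The crate weighs 39 × 10 = 390 N and must supply an equal clockwise moment, so its lever arm about the pivot is 311.4 / 390 = 0.798 m.
That puts it at 2.91 + 0.798 = 3.71 m from the left end.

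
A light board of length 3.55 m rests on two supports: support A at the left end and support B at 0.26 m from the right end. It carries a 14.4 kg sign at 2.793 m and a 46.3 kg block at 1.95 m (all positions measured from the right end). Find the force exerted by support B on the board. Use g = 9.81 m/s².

Choose support A as the axis so its reaction then has zero moment arm.
Sign: 14.4 × 9.81 = 141.3 N down at 2.793 m → arm 0.757 m, τ = 141.3 × 0.757 = 107 N·m clockwise.
Block: 46.3 × 9.81 = 454.2 N down at 1.95 m → arm 1.6 m, τ = 454.2 × 1.6 = 726.7 N·m clockwise.
Net load moment about support A = 833.7 N·m clockwise.
Reaction R at support B is upward at 0.26 m, arm 3.29 m → moment R × 3.29 counterclockwise.
Στ = 0 ⇒ R × 3.29 = 833.7 ⇒ R = 253 N.

R_B ≈ 253 N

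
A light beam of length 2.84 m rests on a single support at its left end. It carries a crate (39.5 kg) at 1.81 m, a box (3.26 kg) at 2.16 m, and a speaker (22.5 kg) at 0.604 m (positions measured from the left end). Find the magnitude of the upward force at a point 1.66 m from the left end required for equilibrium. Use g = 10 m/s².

Choose the left end as the axis so the unknown pivot reaction has zero arm there.
Crate: 39.5 × 10 = 395 N down at 1.81 m → arm 1.81 m, τ = 395 × 1.81 = 715 N·m clockwise.
Box: 3.26 × 10 = 32.6 N down at 2.16 m → arm 2.16 m, τ = 32.6 × 2.16 = 70.42 N·m clockwise.
Speaker: 22.5 × 10 = 225 N down at 0.604 m → arm 0.604 m, τ = 225 × 0.604 = 135.9 N·m clockwise.
Net moment of the loads = 921.3 N·m clockwise.
The upward force F acts at a point 1.66 m from the left end, arm 1.66 m, giving F × 1.66 counterclockwise.
Στ = 0 ⇒ F × 1.66 = 921.3 ⇒ F = 921.3 / 1.66 = 555 N.

F ≈ 555 N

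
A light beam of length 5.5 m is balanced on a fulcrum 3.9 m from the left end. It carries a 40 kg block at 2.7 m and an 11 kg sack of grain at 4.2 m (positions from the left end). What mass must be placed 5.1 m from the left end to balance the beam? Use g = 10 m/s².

Sum moments about the fulcrum (at 3.9 m from the left end) (the support reaction has zero arm there).
Block: 40 × 10 = 400 N down at 2.7 m → arm 1.2 m, τ = 400 × 1.2 = 480 N·m counterclockwise.
Sack of grain: 11 × 10 = 110 N down at 4.2 m → arm 0.3 m, τ = 110 × 0.3 = 33 N·m clockwise.
Net moment of known loads = 447 N·m counterclockwise.
An unknown mass m at 5.1 m has arm 1.2 m; its moment is m·g·1.2 clockwise.
Setting net torque to zero: m × 10 × 1.2 = 447 → m = 447 / (10 × 1.2) = 37.2 kg.

m ≈ 37.2 kg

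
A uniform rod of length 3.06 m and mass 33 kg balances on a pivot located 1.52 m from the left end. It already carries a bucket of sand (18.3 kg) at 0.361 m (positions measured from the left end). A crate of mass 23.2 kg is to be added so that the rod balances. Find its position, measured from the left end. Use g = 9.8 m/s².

x ≈ 2.42 m from the left end

Take moments about the pivot (at 1.52 m from the left end).
Beam weight: 33 × 9.8 = 323.4 N down at 1.53 m → arm 0.01 m, τ = 323.4 × 0.01 = 3.234 N·m clockwise.
Bucket of sand: 18.3 × 9.8 = 179.3 N down at 0.361 m → arm 1.159 m, τ = 179.3 × 1.159 = 207.8 N·m counterclockwise.
Net moment of existing loads = 204.6 N·m counterclockwise.
The crate weighs 23.2 × 9.8 = 227.4 N and must supply an equal clockwise moment, so its lever arm about the pivot is 204.6 / 227.4 = 0.9 m.
That puts it at 1.52 + 0.9 = 2.42 m from the left end.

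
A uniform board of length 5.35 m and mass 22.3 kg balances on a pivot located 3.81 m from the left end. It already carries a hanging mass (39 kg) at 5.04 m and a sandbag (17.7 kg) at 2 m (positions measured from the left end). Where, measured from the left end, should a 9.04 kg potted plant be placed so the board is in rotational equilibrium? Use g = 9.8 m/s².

Choose the pivot (at 3.81 m from the left end) as the axis so the support reaction has zero arm there.
Beam weight: 22.3 × 9.8 = 218.5 N down at 2.675 m → arm 1.135 m, τ = 218.5 × 1.135 = 248 N·m counterclockwise.
Hanging mass: 39 × 9.8 = 382.2 N down at 5.04 m → arm 1.23 m, τ = 382.2 × 1.23 = 470.1 N·m clockwise.
Sandbag: 17.7 × 9.8 = 173.5 N down at 2 m → arm 1.81 m, τ = 173.5 × 1.81 = 314 N·m counterclockwise.
Net moment of existing loads = 91.9 N·m counterclockwise.
The potted plant weighs 9.04 × 9.8 = 88.59 N and must supply an equal clockwise moment, so its lever arm about the pivot is 91.9 / 88.59 = 1.04 m.
That puts it at 3.81 + 1.04 = 4.85 m from the left end.

x ≈ 4.85 m from the left end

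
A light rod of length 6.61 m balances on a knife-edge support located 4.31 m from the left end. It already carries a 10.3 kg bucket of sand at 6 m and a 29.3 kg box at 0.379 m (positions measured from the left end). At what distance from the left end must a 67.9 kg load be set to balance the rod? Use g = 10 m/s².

Choose the knife-edge support (at 4.31 m from the left end) as the axis so the support reaction has zero arm there.
Bucket of sand: 10.3 × 10 = 103 N down at 6 m → arm 1.69 m, τ = 103 × 1.69 = 174.1 N·m clockwise.
Box: 29.3 × 10 = 293 N down at 0.379 m → arm 3.931 m, τ = 293 × 3.931 = 1152 N·m counterclockwise.
Net moment of existing loads = 977.9 N·m counterclockwise.
The load weighs 67.9 × 10 = 679 N and must supply an equal clockwise moment, so its lever arm about the knife-edge support is 977.9 / 679 = 1.44 m.
That puts it at 4.31 + 1.44 = 5.75 m from the left end.

x ≈ 5.75 m from the left end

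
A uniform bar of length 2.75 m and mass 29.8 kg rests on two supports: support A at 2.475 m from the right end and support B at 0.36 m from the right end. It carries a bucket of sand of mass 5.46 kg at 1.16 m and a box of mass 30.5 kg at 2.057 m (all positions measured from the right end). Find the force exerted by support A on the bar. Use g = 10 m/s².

R_A ≈ 408 N

Taking torques about support B:
Beam weight: 29.8 × 10 = 298 N down at 1.375 m → arm 1.015 m, τ = 298 × 1.015 = 302.5 N·m counterclockwise.
Bucket of sand: 5.46 × 10 = 54.6 N down at 1.16 m → arm 0.8 m, τ = 54.6 × 0.8 = 43.68 N·m counterclockwise.
Box: 30.5 × 10 = 305 N down at 2.057 m → arm 1.697 m, τ = 305 × 1.697 = 517.6 N·m counterclockwise.
Net load moment about support B = 863.8 N·m counterclockwise.
Reaction R at support A is upward at 2.475 m, arm 2.115 m → moment R × 2.115 clockwise.
For rotational equilibrium, R × 2.115 = 863.8, so R = 408 N.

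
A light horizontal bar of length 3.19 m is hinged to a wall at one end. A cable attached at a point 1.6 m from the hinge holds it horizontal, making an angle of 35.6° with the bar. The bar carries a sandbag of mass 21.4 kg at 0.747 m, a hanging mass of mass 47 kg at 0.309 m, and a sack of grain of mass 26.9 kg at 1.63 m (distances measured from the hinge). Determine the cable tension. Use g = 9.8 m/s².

T ≈ 782 N

Choose the hinge as the axis so the unknown hinge reaction has zero arm there.
Sandbag: 21.4 × 9.8 = 209.7 N down at 0.747 m → arm 0.747 m, τ = 209.7 × 0.747 = 156.6 N·m clockwise.
Hanging mass: 47 × 9.8 = 460.6 N down at 0.309 m → arm 0.309 m, τ = 460.6 × 0.309 = 142.3 N·m clockwise.
Sack of grain: 26.9 × 9.8 = 263.6 N down at 1.63 m → arm 1.63 m, τ = 263.6 × 1.63 = 429.7 N·m clockwise.
Total clockwise load moment = 728.6 N·m.
The cable tension T acts at 1.6 m; only its component perpendicular to the bar, T sinθ, produces torque. sin 35.6° = 0.5821.
Balancing moments: T × 1.6 × 0.5821 = 728.6, giving T = 728.6 / 0.9314 = 782 N.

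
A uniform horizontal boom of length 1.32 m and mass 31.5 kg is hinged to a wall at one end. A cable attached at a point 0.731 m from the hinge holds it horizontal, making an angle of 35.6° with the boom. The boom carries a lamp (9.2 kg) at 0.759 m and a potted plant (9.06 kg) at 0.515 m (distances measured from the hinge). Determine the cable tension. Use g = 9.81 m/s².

Sum moments about the hinge (the unknown hinge reaction has zero arm there).
Beam weight: 31.5 × 9.81 = 309 N down at 0.66 m → arm 0.66 m, τ = 309 × 0.66 = 203.9 N·m clockwise.
Lamp: 9.2 × 9.81 = 90.25 N down at 0.759 m → arm 0.759 m, τ = 90.25 × 0.759 = 68.5 N·m clockwise.
Potted plant: 9.06 × 9.81 = 88.88 N down at 0.515 m → arm 0.515 m, τ = 88.88 × 0.515 = 45.77 N·m clockwise.
Total clockwise load moment = 318.2 N·m.
The cable tension T acts at 0.731 m; only its component perpendicular to the boom, T sinθ, produces torque. sin 35.6° = 0.5821.
Setting net torque to zero: T × 0.731 × 0.5821 = 318.2 → T = 318.2 / 0.4255 = 748 N.

T ≈ 748 N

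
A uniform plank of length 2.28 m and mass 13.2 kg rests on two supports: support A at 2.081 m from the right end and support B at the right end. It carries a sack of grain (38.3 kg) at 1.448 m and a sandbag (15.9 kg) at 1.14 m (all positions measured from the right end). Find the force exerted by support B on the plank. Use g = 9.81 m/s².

Sum moments about support A (its reaction then has zero moment arm).
Beam weight: 13.2 × 9.81 = 129.5 N down at 1.14 m → arm 0.941 m, τ = 129.5 × 0.941 = 121.9 N·m clockwise.
Sack of grain: 38.3 × 9.81 = 375.7 N down at 1.448 m → arm 0.633 m, τ = 375.7 × 0.633 = 237.8 N·m clockwise.
Sandbag: 15.9 × 9.81 = 156 N down at 1.14 m → arm 0.941 m, τ = 156 × 0.941 = 146.8 N·m clockwise.
Net load moment about support A = 506.5 N·m clockwise.
Reaction R at support B is upward at 0 m, arm 2.081 m → moment R × 2.081 counterclockwise.
Setting net torque to zero: R × 2.081 = 506.5 → R = 243 N.

R_B ≈ 243 N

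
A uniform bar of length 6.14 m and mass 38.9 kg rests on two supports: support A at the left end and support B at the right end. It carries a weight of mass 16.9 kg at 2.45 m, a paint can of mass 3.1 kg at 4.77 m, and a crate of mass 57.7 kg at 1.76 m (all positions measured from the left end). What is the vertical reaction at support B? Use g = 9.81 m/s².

R_B ≈ 443 N

Take moments about support A.
Beam weight: 38.9 × 9.81 = 381.6 N down at 3.07 m → arm 3.07 m, τ = 381.6 × 3.07 = 1172 N·m clockwise.
Weight: 16.9 × 9.81 = 165.8 N down at 2.45 m → arm 2.45 m, τ = 165.8 × 2.45 = 406.2 N·m clockwise.
Paint can: 3.1 × 9.81 = 30.41 N down at 4.77 m → arm 4.77 m, τ = 30.41 × 4.77 = 145.1 N·m clockwise.
Crate: 57.7 × 9.81 = 566 N down at 1.76 m → arm 1.76 m, τ = 566 × 1.76 = 996.2 N·m clockwise.
Net load moment about support A = 2720 N·m clockwise.
Reaction R at support B is upward at 6.14 m, arm 6.14 m → moment R × 6.14 counterclockwise.
For rotational equilibrium, R × 6.14 = 2720, so R = 443 N.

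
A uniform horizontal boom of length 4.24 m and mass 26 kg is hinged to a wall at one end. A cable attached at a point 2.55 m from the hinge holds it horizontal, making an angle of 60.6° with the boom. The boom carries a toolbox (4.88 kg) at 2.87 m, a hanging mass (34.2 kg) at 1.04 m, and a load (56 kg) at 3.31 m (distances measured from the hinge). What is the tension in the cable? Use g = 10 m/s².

Choose the hinge as the axis so the unknown hinge reaction has zero arm there.
Beam weight: 26 × 10 = 260 N down at 2.12 m → arm 2.12 m, τ = 260 × 2.12 = 551.2 N·m clockwise.
Toolbox: 4.88 × 10 = 48.8 N down at 2.87 m → arm 2.87 m, τ = 48.8 × 2.87 = 140.1 N·m clockwise.
Hanging mass: 34.2 × 10 = 342 N down at 1.04 m → arm 1.04 m, τ = 342 × 1.04 = 355.7 N·m clockwise.
Load: 56 × 10 = 560 N down at 3.31 m → arm 3.31 m, τ = 560 × 3.31 = 1854 N·m clockwise.
Total clockwise load moment = 2901 N·m.
The cable tension T acts at 2.55 m; only its component perpendicular to the boom, T sinθ, produces torque. sin 60.6° = 0.8712.
Setting net torque to zero: T × 2.55 × 0.8712 = 2901 → T = 2901 / 2.222 = 1310 N.

T ≈ 1310 N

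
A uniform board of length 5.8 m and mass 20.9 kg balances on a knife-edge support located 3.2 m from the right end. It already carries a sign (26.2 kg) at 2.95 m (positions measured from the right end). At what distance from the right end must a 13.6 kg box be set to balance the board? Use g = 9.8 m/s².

About the knife-edge support (at 3.2 m from the right end):
Beam weight: 20.9 × 9.8 = 204.8 N down at 2.9 m → arm 0.3 m, τ = 204.8 × 0.3 = 61.44 N·m clockwise.
Sign: 26.2 × 9.8 = 256.8 N down at 2.95 m → arm 0.25 m, τ = 256.8 × 0.25 = 64.2 N·m clockwise.
Net moment of existing loads = 125.6 N·m clockwise.
The box weighs 13.6 × 9.8 = 133.3 N and must supply an equal counterclockwise moment, so its lever arm about the knife-edge support is 125.6 / 133.3 = 0.942 m.
That puts it at 3.2 + 0.942 = 4.14 m from the right end.

x ≈ 4.14 m from the right end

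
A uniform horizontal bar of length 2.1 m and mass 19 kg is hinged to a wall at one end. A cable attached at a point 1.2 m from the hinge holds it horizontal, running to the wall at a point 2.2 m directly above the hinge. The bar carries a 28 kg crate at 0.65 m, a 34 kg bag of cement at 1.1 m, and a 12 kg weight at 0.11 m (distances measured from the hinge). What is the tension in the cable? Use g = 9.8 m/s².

T ≈ 715 N

Sum moments about the hinge (the unknown hinge reaction has zero arm there).
Beam weight: 19 × 9.8 = 186.2 N down at 1.05 m → arm 1.05 m, τ = 186.2 × 1.05 = 195.5 N·m clockwise.
Crate: 28 × 9.8 = 274.4 N down at 0.65 m → arm 0.65 m, τ = 274.4 × 0.65 = 178.4 N·m clockwise.
Bag of cement: 34 × 9.8 = 333.2 N down at 1.1 m → arm 1.1 m, τ = 333.2 × 1.1 = 366.5 N·m clockwise.
Weight: 12 × 9.8 = 117.6 N down at 0.11 m → arm 0.11 m, τ = 117.6 × 0.11 = 12.94 N·m clockwise.
Total clockwise load moment = 753.3 N·m.
The cable tension T acts at 1.2 m; only its component perpendicular to the bar, T sinθ, produces torque. sinθ = h/√(h²+d²) = 2.2/√(2.2²+1.2²) = 0.8779.
Στ = 0 ⇒ T × 1.2 × 0.8779 = 753.3 ⇒ T = 753.3 / 1.053 = 715 N.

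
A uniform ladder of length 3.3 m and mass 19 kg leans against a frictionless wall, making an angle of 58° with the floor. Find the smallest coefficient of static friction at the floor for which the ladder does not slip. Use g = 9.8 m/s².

μ_min ≈ 0.312

Taking torques about the foot of the ladder:
Ladder weight 19×9.8 = 186.2 N acts at 1.65 m along the ladder; its horizontal arm is 1.65·cos58° = 0.8744 m → τ = 162.8 N·m clockwise.
Wall normal N acts horizontally at the top; its moment arm is the height L sinθ = 3.3·sin58° = 2.799 m, counterclockwise.
Balancing moments: N × 2.799 = 162.8, giving N = 58.16 N.
ΣFx = 0 ⇒ f = N_wall = 58.16 N. ΣFy = 0 ⇒ N_floor = 186.2 N.
μ_min = f / N_floor = 58.16 / 186.2 = 0.312.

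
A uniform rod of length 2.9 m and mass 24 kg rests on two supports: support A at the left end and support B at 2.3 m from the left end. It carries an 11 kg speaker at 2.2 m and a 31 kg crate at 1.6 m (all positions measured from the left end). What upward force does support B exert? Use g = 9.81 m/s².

R_B ≈ 463 N

Sum moments about support A (its reaction then has zero moment arm).
Beam weight: 24 × 9.81 = 235.4 N down at 1.45 m → arm 1.45 m, τ = 235.4 × 1.45 = 341.3 N·m clockwise.
Speaker: 11 × 9.81 = 107.9 N down at 2.2 m → arm 2.2 m, τ = 107.9 × 2.2 = 237.4 N·m clockwise.
Crate: 31 × 9.81 = 304.1 N down at 1.6 m → arm 1.6 m, τ = 304.1 × 1.6 = 486.6 N·m clockwise.
Net load moment about support A = 1065 N·m clockwise.
Reaction R at support B is upward at 2.3 m, arm 2.3 m → moment R × 2.3 counterclockwise.
Στ = 0 ⇒ R × 2.3 = 1065 ⇒ R = 463 N.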